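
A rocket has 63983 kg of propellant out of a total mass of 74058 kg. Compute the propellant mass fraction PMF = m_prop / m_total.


PMF = 63983 / 74058 = 0.864

0.864


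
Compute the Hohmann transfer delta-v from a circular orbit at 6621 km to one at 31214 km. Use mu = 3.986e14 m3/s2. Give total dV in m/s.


V1 = sqrt(mu/r1) = 7759.02 m/s
dV1 = V1*(sqrt(2*r2/(r1+r2)) - 1) = 2207.64 m/s
V2 = sqrt(mu/r2) = 3573.5 m/s
dV2 = V2*(1 - sqrt(2*r1/(r1+r2))) = 1459.41 m/s
Total dV = 3667 m/s

3667 m/s


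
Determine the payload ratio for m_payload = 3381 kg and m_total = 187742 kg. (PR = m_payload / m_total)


PR = 3381 / 187742 = 0.018

0.018


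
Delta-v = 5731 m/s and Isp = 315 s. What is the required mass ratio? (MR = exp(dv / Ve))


Ve = 315 * 9.81 = 3090.15 m/s
MR = exp(5731 / 3090.15) = 6.389

6.389


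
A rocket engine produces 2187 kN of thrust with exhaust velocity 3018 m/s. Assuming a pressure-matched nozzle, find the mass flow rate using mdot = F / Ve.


mdot = F / Ve = 2187000 / 3018 = 724.7 kg/s

724.7 kg/s


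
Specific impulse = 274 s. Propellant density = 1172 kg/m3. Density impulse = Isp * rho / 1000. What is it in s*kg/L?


rho*Isp = 274 * 1172 / 1000 = 321 s*kg/L

321 s*kg/L


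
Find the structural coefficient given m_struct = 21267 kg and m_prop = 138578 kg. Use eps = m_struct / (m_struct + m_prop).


eps = 21267 / (21267 + 138578) = 0.133

0.133


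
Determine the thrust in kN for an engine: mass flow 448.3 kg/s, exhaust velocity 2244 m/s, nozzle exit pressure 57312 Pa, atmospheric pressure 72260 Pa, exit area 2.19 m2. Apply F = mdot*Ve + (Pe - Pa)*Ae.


F = 448.3 * 2244 + (57312 - 72260) * 2.19 = 973249.0 N = 973.2 kN

973.2 kN


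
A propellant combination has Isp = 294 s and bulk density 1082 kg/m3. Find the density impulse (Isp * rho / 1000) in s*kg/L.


rho*Isp = 294 * 1082 / 1000 = 318 s*kg/L

318 s*kg/L


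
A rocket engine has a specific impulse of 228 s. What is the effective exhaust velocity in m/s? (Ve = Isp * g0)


Ve = Isp * g0 = 228 * 9.81 = 2236.7 m/s

2236.7 m/s


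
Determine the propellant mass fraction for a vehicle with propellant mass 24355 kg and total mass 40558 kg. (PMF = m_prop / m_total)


PMF = 24355 / 40558 = 0.6

0.6


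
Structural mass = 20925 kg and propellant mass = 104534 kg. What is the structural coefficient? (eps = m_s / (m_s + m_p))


eps = 20925 / (20925 + 104534) = 0.1668

0.1668


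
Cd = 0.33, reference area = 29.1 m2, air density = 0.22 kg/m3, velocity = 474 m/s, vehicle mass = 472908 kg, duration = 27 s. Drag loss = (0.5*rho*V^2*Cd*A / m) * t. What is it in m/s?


D = 0.5 * 0.22 * 474^2 * 0.33 * 29.1 = 237332.0 N
a = 237332.0 / 472908 = 0.5019 m/s2
dV = 0.5019 * 27 = 13.6 m/s

13.6 m/s


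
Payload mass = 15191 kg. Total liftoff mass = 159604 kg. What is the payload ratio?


PR = 15191 / 159604 = 0.0952

0.0952


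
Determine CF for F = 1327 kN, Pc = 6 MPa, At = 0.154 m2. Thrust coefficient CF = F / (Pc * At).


CF = 1327000 / (6e6 * 0.154) = 1.44

1.44


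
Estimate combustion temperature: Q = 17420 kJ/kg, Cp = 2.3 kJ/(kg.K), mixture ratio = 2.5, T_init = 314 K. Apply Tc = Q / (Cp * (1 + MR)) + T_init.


Tc = 17420 / (2.3 * (1 + 2.5)) + 314 = 2478 K

2478 K


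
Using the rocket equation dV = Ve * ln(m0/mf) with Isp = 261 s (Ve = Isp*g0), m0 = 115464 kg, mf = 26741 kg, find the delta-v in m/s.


Ve = 261 * 9.81 = 2560.41 m/s
dV = 2560.41 * ln(115464/26741) = 3745 m/s

3745 m/s


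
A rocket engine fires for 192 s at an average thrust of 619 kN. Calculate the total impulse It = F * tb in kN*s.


It = 619 * 192 = 118848 kN*s

118848 kN*s


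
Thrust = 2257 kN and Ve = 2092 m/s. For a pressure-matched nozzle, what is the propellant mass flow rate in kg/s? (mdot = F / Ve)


mdot = F / Ve = 2257000 / 2092 = 1078.9 kg/s

1078.9 kg/s


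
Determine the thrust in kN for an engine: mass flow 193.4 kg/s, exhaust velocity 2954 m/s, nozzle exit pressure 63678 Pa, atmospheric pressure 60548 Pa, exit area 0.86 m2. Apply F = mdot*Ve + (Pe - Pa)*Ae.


F = 193.4 * 2954 + (63678 - 60548) * 0.86 = 573995.0 N = 574.0 kN

574.0 kN


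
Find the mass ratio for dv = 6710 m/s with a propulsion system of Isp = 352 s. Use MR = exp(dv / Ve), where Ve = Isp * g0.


Ve = 352 * 9.81 = 3453.12 m/s
MR = exp(6710 / 3453.12) = 6.981

6.981


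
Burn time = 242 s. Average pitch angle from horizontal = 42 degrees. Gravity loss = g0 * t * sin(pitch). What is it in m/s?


GL = 9.81 * 242 * sin(42 deg) = 1589 m/s

1589 m/s


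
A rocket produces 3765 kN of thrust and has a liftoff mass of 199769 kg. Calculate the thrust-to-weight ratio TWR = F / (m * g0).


TWR = 3765000 / (199769 * 9.81) = 1.92

1.92


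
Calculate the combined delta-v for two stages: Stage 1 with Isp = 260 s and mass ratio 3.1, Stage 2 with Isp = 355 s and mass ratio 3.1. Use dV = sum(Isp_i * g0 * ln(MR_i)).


dV1 = 260 * 9.81 * ln(3.1) = 2885.8 m/s
dV2 = 355 * 9.81 * ln(3.1) = 3940.2 m/s
Total dV = 2885.8 + 3940.2 = 6826.0 m/s ~ 6826 m/s

6826 m/s


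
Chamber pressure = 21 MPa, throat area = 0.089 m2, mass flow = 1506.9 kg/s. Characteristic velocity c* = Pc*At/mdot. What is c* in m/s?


c* = 21e6 * 0.089 / 1506.9 = 1240 m/s

1240 m/s


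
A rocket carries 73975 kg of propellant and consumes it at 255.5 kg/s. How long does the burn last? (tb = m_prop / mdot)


tb = 73975 / 255.5 = 289.5 s

289.5 s


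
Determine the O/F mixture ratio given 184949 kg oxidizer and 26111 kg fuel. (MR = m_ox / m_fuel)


MR = 184949 / 26111 = 7.08

7.08


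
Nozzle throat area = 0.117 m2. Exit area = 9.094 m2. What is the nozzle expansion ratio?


AR = 9.094 / 0.117 = 77.7

77.7


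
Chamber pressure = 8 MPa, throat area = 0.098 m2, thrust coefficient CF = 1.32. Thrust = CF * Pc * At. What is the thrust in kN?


F = 1.32 * 8e6 * 0.098 = 1.0349e+06 N = 1034.9 kN

1034.9 kN


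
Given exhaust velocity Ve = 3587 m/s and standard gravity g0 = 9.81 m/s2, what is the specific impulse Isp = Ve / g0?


Isp = Ve / g0 = 3587 / 9.81 = 365.6 s

365.6 s


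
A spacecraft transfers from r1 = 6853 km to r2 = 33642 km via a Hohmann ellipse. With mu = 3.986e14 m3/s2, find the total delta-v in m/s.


V1 = sqrt(mu/r1) = 7626.55 m/s
dV1 = V1*(sqrt(2*r2/(r1+r2)) - 1) = 2204.13 m/s
V2 = sqrt(mu/r2) = 3442.13 m/s
dV2 = V2*(1 - sqrt(2*r1/(r1+r2))) = 1439.59 m/s
Total dV = 3644 m/s

3644 m/s


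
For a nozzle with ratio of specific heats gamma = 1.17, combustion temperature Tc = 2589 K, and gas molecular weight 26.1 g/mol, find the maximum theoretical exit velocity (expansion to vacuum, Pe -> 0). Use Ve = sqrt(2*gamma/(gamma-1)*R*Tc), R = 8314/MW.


R = 8314 / 26.1 = 318.54 J/(kg.K)
Ve = sqrt(2 * 1.17 / (1.17 - 1) * 318.54 * 2589) = 3369 m/s

3369 m/s


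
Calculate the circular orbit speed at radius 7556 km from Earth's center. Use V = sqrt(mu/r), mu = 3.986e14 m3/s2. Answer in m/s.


V = sqrt(3.986e14 / 7556000) = 7263 m/s

7263 m/s


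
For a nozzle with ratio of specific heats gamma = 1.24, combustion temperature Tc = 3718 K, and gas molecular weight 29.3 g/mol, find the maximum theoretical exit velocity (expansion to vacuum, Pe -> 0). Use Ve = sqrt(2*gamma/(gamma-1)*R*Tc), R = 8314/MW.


R = 8314 / 29.3 = 283.75 J/(kg.K)
Ve = sqrt(2 * 1.24 / (1.24 - 1) * 283.75 * 3718) = 3302 m/s

3302 m/s


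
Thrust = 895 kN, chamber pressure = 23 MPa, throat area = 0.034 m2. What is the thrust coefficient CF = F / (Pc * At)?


CF = 895000 / (23e6 * 0.034) = 1.14

1.14


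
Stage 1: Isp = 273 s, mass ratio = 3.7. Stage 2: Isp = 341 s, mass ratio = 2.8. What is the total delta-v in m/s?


dV1 = 273 * 9.81 * ln(3.7) = 3503.9 m/s
dV2 = 341 * 9.81 * ln(2.8) = 3444.3 m/s
Total dV = 3503.9 + 3444.3 = 6948.2 m/s ~ 6948 m/s

6948 m/s


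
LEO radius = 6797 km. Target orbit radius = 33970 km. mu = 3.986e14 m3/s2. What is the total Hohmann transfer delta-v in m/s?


V1 = sqrt(mu/r1) = 7657.91 m/s
dV1 = V1*(sqrt(2*r2/(r1+r2)) - 1) = 2228.04 m/s
V2 = sqrt(mu/r2) = 3425.48 m/s
dV2 = V2*(1 - sqrt(2*r1/(r1+r2))) = 1447.41 m/s
Total dV = 3675 m/s

3675 m/s


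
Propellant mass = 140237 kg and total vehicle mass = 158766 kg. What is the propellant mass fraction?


PMF = 140237 / 158766 = 0.883

0.883


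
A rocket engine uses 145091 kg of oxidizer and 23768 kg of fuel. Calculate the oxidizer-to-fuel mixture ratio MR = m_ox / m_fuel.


MR = 145091 / 23768 = 6.1

6.1


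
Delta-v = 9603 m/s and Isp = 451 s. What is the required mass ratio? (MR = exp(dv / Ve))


Ve = 451 * 9.81 = 4424.31 m/s
MR = exp(9603 / 4424.31) = 8.763

8.763


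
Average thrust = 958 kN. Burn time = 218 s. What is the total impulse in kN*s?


It = 958 * 218 = 208844 kN*s

208844 kN*s


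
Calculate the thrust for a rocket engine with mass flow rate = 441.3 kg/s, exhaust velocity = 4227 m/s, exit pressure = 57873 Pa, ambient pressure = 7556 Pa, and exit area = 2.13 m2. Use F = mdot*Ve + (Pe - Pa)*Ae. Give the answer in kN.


F = 441.3 * 4227 + (57873 - 7556) * 2.13 = 1.9726e+06 N = 1972.5 kN

1972.5 kN


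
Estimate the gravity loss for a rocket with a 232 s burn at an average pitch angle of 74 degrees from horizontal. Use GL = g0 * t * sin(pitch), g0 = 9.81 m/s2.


GL = 9.81 * 232 * sin(74 deg) = 2188 m/s

2188 m/s


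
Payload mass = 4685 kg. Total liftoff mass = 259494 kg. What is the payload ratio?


PR = 4685 / 259494 = 0.0181

0.0181


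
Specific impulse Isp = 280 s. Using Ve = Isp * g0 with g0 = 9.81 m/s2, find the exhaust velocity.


Ve = Isp * g0 = 280 * 9.81 = 2746.8 m/s

2746.8 m/s


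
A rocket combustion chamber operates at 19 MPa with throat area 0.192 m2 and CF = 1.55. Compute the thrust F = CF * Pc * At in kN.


F = 1.55 * 19e6 * 0.192 = 5.6544e+06 N = 5654.4 kN

5654.4 kN


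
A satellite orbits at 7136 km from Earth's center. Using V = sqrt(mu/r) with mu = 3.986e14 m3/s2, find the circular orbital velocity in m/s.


V = sqrt(3.986e14 / 7136000) = 7474 m/s

7474 m/s


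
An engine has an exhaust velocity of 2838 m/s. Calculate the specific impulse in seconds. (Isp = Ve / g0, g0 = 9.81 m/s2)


Isp = Ve / g0 = 2838 / 9.81 = 289.3 s

289.3 s


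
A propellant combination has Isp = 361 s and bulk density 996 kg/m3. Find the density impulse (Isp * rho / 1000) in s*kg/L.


rho*Isp = 361 * 996 / 1000 = 360 s*kg/L

360 s*kg/L


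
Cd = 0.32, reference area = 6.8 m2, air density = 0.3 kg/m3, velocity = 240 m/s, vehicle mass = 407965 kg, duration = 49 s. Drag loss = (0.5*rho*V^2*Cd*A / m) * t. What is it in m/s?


D = 0.5 * 0.3 * 240^2 * 0.32 * 6.8 = 18800.64 N
a = 18800.64 / 407965 = 0.0461 m/s2
dV = 0.0461 * 49 = 2.3 m/s

2.3 m/s


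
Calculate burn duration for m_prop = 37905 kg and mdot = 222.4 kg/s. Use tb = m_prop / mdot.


tb = 37905 / 222.4 = 170.4 s

170.4 s


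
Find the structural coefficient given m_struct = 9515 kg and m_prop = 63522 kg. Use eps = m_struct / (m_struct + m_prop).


eps = 9515 / (9515 + 63522) = 0.1303

0.1303


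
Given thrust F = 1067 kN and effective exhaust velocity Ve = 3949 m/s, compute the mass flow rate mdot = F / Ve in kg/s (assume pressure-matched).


mdot = F / Ve = 1067000 / 3949 = 270.2 kg/s

270.2 kg/s


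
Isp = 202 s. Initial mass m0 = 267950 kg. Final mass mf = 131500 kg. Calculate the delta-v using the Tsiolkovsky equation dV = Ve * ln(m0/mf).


Ve = 202 * 9.81 = 1981.62 m/s
dV = 1981.62 * ln(267950/131500) = 1411 m/s

1411 m/s


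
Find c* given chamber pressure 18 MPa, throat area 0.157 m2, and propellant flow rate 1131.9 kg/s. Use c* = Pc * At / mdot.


c* = 18e6 * 0.157 / 1131.9 = 2497 m/s

2497 m/s


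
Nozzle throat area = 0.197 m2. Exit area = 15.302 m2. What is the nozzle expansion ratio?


AR = 15.302 / 0.197 = 77.7

77.7


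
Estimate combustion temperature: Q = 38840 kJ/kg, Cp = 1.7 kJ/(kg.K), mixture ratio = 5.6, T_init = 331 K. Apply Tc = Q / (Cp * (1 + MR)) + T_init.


Tc = 38840 / (1.7 * (1 + 5.6)) + 331 = 3793 K

3793 K


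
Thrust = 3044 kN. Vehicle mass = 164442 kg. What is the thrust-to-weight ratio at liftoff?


TWR = 3044000 / (164442 * 9.81) = 1.89

1.89


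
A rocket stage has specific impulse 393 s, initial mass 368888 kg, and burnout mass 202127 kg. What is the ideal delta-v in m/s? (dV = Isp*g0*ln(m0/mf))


Ve = 393 * 9.81 = 3855.33 m/s
dV = 3855.33 * ln(368888/202127) = 2319 m/s

2319 m/s


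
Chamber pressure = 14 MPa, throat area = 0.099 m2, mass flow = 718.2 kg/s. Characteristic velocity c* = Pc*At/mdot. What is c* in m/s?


c* = 14e6 * 0.099 / 718.2 = 1930 m/s

1930 m/s


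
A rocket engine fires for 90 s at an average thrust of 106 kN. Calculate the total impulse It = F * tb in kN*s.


It = 106 * 90 = 9540 kN*s

9540 kN*s


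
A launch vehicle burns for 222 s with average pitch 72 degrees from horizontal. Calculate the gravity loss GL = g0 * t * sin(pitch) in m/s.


GL = 9.81 * 222 * sin(72 deg) = 2071 m/s

2071 m/s


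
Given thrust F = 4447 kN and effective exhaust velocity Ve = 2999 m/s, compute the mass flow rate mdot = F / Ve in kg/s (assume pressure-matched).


mdot = F / Ve = 4447000 / 2999 = 1482.8 kg/s

1482.8 kg/s


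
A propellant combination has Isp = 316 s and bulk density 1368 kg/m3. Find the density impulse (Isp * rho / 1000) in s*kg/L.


rho*Isp = 316 * 1368 / 1000 = 432 s*kg/L

432 s*kg/L


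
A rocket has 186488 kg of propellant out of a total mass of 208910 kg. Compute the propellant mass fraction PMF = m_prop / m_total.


PMF = 186488 / 208910 = 0.893

0.893


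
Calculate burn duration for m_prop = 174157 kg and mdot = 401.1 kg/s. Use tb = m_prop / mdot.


tb = 174157 / 401.1 = 434.2 s

434.2 s


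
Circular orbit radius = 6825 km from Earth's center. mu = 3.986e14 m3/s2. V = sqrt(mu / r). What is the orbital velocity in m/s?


V = sqrt(3.986e14 / 6825000) = 7642 m/s

7642 m/s


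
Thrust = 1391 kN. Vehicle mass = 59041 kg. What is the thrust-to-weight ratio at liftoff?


TWR = 1391000 / (59041 * 9.81) = 2.4

2.4


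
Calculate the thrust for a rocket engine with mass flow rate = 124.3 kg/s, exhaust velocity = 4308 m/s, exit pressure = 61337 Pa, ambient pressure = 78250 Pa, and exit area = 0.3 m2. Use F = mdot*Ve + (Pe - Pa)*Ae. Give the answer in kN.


F = 124.3 * 4308 + (61337 - 78250) * 0.3 = 530410.0 N = 530.4 kN

530.4 kN


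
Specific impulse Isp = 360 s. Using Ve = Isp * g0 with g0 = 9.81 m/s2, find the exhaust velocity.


Ve = Isp * g0 = 360 * 9.81 = 3531.6 m/s

3531.6 m/s


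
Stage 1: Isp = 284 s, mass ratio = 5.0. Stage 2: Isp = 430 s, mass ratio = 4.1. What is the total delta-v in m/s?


dV1 = 284 * 9.81 * ln(5.0) = 4484.0 m/s
dV2 = 430 * 9.81 * ln(4.1) = 5952.0 m/s
Total dV = 4484.0 + 5952.0 = 10436.0 m/s ~ 10436 m/s

10436 m/s


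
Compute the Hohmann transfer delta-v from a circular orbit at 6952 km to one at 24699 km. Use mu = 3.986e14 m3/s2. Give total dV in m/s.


V1 = sqrt(mu/r1) = 7572.06 m/s
dV1 = V1*(sqrt(2*r2/(r1+r2)) - 1) = 1887.59 m/s
V2 = sqrt(mu/r2) = 4017.25 m/s
dV2 = V2*(1 - sqrt(2*r1/(r1+r2))) = 1354.66 m/s
Total dV = 3242 m/s

3242 m/s


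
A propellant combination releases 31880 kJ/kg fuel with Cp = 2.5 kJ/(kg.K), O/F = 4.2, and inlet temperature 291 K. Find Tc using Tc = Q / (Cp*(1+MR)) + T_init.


Tc = 31880 / (2.5 * (1 + 4.2)) + 291 = 2743 K

2743 K


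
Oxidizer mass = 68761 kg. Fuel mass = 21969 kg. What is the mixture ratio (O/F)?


MR = 68761 / 21969 = 3.13

3.13


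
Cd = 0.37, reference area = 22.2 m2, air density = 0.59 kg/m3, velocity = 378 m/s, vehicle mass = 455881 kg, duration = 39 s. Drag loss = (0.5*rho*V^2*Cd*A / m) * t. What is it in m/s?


D = 0.5 * 0.59 * 378^2 * 0.37 * 22.2 = 346226.51 N
a = 346226.51 / 455881 = 0.7595 m/s2
dV = 0.7595 * 39 = 29.6 m/s

29.6 m/s


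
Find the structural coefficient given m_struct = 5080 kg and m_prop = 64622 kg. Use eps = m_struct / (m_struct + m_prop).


eps = 5080 / (5080 + 64622) = 0.0729

0.0729


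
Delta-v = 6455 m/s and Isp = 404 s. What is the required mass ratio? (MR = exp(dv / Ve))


Ve = 404 * 9.81 = 3963.24 m/s
MR = exp(6455 / 3963.24) = 5.097

5.097


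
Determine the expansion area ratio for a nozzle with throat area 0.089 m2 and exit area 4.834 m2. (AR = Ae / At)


AR = 4.834 / 0.089 = 54.3

54.3


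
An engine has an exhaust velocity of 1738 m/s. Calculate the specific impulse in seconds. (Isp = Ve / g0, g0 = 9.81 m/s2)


Isp = Ve / g0 = 1738 / 9.81 = 177.2 s

177.2 s


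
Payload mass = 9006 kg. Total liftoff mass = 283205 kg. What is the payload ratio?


PR = 9006 / 283205 = 0.0318

0.0318


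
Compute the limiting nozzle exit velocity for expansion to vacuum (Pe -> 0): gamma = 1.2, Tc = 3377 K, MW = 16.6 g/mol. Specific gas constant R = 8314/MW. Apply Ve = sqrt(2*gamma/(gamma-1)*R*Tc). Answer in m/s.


R = 8314 / 16.6 = 500.84 J/(kg.K)
Ve = sqrt(2 * 1.2 / (1.2 - 1) * 500.84 * 3377) = 4505 m/s

4505 m/s


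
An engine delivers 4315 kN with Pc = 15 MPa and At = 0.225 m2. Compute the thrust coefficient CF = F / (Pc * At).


CF = 4315000 / (15e6 * 0.225) = 1.28

1.28


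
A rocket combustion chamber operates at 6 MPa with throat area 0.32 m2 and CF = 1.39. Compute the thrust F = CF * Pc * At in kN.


F = 1.39 * 6e6 * 0.32 = 2.6688e+06 N = 2668.8 kN

2668.8 kN


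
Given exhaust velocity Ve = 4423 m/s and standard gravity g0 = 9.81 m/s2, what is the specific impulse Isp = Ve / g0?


Isp = Ve / g0 = 4423 / 9.81 = 450.9 s

450.9 s


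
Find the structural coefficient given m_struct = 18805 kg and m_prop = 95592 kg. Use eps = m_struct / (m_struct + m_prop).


eps = 18805 / (18805 + 95592) = 0.1644

0.1644


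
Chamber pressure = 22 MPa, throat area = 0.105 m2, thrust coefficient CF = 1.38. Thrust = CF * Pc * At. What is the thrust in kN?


F = 1.38 * 22e6 * 0.105 = 3.1878e+06 N = 3187.8 kN

3187.8 kN


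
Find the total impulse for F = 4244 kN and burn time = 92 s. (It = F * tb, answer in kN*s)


It = 4244 * 92 = 390448 kN*s

390448 kN*s


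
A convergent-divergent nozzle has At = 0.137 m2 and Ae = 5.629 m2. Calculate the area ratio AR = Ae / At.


AR = 5.629 / 0.137 = 41.1

41.1


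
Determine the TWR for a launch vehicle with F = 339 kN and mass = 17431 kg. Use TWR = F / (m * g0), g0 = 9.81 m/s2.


TWR = 339000 / (17431 * 9.81) = 1.98

1.98


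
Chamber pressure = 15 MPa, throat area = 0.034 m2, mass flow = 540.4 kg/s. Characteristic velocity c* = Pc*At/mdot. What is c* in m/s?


c* = 15e6 * 0.034 / 540.4 = 944 m/s

944 m/s


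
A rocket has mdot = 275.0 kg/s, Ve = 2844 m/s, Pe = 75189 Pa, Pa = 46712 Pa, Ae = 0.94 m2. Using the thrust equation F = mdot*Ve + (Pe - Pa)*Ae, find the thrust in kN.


F = 275.0 * 2844 + (75189 - 46712) * 0.94 = 808868.0 N = 808.9 kN

808.9 kN


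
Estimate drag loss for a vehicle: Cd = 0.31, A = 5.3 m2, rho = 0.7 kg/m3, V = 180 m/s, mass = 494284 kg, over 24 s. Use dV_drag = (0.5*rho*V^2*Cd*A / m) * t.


D = 0.5 * 0.7 * 180^2 * 0.31 * 5.3 = 18631.62 N
a = 18631.62 / 494284 = 0.0377 m/s2
dV = 0.0377 * 24 = 0.9 m/s

0.9 m/s


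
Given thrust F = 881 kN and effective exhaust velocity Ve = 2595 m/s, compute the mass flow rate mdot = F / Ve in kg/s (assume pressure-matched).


mdot = F / Ve = 881000 / 2595 = 339.5 kg/s

339.5 kg/s


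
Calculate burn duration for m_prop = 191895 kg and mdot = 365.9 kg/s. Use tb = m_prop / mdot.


tb = 191895 / 365.9 = 524.4 s

524.4 s


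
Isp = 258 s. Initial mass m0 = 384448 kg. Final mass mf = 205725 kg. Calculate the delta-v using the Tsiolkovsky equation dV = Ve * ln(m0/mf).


Ve = 258 * 9.81 = 2530.98 m/s
dV = 2530.98 * ln(384448/205725) = 1583 m/s

1583 m/s


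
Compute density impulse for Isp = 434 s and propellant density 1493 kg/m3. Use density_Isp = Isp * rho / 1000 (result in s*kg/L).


rho*Isp = 434 * 1493 / 1000 = 648 s*kg/L

648 s*kg/L


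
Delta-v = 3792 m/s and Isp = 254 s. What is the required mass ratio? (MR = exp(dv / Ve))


Ve = 254 * 9.81 = 2491.74 m/s
MR = exp(3792 / 2491.74) = 4.581

4.581


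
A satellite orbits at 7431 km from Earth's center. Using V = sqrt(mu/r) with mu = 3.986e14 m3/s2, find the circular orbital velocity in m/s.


V = sqrt(3.986e14 / 7431000) = 7324 m/s

7324 m/s


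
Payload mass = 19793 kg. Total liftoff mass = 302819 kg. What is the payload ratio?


PR = 19793 / 302819 = 0.0654

0.0654


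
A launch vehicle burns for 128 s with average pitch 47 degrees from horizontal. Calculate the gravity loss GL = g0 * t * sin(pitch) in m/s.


GL = 9.81 * 128 * sin(47 deg) = 918 m/s

918 m/s


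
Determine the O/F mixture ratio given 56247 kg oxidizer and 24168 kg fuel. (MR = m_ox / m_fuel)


MR = 56247 / 24168 = 2.33

2.33


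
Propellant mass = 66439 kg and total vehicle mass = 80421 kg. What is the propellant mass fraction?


PMF = 66439 / 80421 = 0.826

0.826


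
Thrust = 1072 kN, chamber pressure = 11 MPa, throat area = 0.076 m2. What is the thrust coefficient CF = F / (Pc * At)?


CF = 1072000 / (11e6 * 0.076) = 1.28

1.28


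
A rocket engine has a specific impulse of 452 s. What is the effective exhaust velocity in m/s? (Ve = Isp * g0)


Ve = Isp * g0 = 452 * 9.81 = 4434.1 m/s

4434.1 m/s


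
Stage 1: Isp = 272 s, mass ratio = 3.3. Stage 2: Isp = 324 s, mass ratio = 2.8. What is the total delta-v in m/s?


dV1 = 272 * 9.81 * ln(3.3) = 3185.8 m/s
dV2 = 324 * 9.81 * ln(2.8) = 3272.6 m/s
Total dV = 3185.8 + 3272.6 = 6458.4 m/s ~ 6458 m/s

6458 m/s


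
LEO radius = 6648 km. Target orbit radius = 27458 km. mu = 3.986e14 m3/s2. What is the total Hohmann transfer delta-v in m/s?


V1 = sqrt(mu/r1) = 7743.25 m/s
dV1 = V1*(sqrt(2*r2/(r1+r2)) - 1) = 2082.31 m/s
V2 = sqrt(mu/r2) = 3810.08 m/s
dV2 = V2*(1 - sqrt(2*r1/(r1+r2))) = 1431.16 m/s
Total dV = 3513 m/s

3513 m/s


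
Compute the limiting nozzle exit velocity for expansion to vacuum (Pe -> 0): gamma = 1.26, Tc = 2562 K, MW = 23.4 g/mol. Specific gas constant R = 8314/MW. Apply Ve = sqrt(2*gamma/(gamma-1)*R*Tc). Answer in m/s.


R = 8314 / 23.4 = 355.3 J/(kg.K)
Ve = sqrt(2 * 1.26 / (1.26 - 1) * 355.3 * 2562) = 2970 m/s

2970 m/s


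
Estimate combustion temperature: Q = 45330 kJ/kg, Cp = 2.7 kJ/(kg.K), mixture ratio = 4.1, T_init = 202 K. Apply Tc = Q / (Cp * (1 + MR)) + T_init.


Tc = 45330 / (2.7 * (1 + 4.1)) + 202 = 3494 K

3494 K


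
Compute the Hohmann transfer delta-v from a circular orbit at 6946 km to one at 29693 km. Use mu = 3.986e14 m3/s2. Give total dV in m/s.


V1 = sqrt(mu/r1) = 7575.32 m/s
dV1 = V1*(sqrt(2*r2/(r1+r2)) - 1) = 2068.99 m/s
V2 = sqrt(mu/r2) = 3663.88 m/s
dV2 = V2*(1 - sqrt(2*r1/(r1+r2))) = 1407.82 m/s
Total dV = 3477 m/s

3477 m/s


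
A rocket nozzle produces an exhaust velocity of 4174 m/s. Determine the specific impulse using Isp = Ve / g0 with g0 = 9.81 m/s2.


Isp = Ve / g0 = 4174 / 9.81 = 425.5 s

425.5 s


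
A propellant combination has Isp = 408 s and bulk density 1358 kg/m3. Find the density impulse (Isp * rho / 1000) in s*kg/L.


rho*Isp = 408 * 1358 / 1000 = 554 s*kg/L

554 s*kg/L


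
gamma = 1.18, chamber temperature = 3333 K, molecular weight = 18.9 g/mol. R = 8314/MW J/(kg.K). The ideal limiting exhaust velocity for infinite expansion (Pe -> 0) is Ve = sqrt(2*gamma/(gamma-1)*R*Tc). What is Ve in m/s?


R = 8314 / 18.9 = 439.89 J/(kg.K)
Ve = sqrt(2 * 1.18 / (1.18 - 1) * 439.89 * 3333) = 4384 m/s

4384 m/s


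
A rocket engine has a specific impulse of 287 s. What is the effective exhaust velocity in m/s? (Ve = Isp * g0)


Ve = Isp * g0 = 287 * 9.81 = 2815.5 m/s

2815.5 m/s


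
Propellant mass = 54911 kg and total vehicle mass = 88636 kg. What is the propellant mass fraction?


PMF = 54911 / 88636 = 0.62

0.62


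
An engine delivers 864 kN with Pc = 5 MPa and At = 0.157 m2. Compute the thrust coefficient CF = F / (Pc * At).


CF = 864000 / (5e6 * 0.157) = 1.1

1.1


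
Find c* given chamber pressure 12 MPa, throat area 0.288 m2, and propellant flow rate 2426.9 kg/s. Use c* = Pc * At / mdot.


c* = 12e6 * 0.288 / 2426.9 = 1424 m/s

1424 m/s


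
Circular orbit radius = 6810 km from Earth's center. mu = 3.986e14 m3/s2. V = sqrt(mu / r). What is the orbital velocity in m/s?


V = sqrt(3.986e14 / 6810000) = 7651 m/s

7651 m/s


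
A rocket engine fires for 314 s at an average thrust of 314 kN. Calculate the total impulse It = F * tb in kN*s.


It = 314 * 314 = 98596 kN*s

98596 kN*s


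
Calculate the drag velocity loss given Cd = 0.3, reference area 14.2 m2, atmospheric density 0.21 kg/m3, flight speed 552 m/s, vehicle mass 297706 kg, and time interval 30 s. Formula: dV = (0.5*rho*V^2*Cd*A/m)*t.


D = 0.5 * 0.21 * 552^2 * 0.3 * 14.2 = 136294.1 N
a = 136294.1 / 297706 = 0.4578 m/s2
dV = 0.4578 * 30 = 13.7 m/s

13.7 m/s


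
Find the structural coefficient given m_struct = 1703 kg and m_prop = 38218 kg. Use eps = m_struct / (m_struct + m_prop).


eps = 1703 / (1703 + 38218) = 0.0427

0.0427


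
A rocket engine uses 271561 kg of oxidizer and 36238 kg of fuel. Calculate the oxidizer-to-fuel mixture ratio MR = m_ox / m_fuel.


MR = 271561 / 36238 = 7.49

7.49


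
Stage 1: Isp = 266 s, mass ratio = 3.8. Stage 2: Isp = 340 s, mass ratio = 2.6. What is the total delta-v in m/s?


dV1 = 266 * 9.81 * ln(3.8) = 3483.6 m/s
dV2 = 340 * 9.81 * ln(2.6) = 3187.0 m/s
Total dV = 3483.6 + 3187.0 = 6670.6 m/s ~ 6671 m/s

6671 m/s


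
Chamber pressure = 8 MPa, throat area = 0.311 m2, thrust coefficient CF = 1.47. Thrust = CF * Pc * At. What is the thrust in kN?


F = 1.47 * 8e6 * 0.311 = 3.6574e+06 N = 3657.4 kN

3657.4 kN


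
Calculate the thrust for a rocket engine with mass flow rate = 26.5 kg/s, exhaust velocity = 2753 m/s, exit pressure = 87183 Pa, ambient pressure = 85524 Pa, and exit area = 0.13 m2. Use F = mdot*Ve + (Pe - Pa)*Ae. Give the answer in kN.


F = 26.5 * 2753 + (87183 - 85524) * 0.13 = 73170.0 N = 73.2 kN

73.2 kN


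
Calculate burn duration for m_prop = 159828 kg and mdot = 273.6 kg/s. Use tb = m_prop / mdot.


tb = 159828 / 273.6 = 584.2 s

584.2 s


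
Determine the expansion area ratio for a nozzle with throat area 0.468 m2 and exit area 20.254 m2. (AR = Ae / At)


AR = 20.254 / 0.468 = 43.3

43.3


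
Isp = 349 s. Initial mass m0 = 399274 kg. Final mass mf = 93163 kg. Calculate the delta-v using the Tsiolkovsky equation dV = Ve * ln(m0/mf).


Ve = 349 * 9.81 = 3423.69 m/s
dV = 3423.69 * ln(399274/93163) = 4982 m/s

4982 m/s


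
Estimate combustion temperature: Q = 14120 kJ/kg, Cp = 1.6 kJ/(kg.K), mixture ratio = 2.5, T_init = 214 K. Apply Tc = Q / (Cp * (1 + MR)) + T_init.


Tc = 14120 / (1.6 * (1 + 2.5)) + 214 = 2735 K

2735 K


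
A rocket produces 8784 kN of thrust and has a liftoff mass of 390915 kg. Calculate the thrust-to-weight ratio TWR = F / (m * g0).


TWR = 8784000 / (390915 * 9.81) = 2.29

2.29


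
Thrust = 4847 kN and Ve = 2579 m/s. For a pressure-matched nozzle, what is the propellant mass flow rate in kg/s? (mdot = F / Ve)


mdot = F / Ve = 4847000 / 2579 = 1879.4 kg/s

1879.4 kg/s


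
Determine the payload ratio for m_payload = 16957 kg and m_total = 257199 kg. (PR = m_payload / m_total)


PR = 16957 / 257199 = 0.0659

0.0659


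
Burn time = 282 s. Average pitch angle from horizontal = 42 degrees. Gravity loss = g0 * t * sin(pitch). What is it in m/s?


GL = 9.81 * 282 * sin(42 deg) = 1851 m/s

1851 m/s


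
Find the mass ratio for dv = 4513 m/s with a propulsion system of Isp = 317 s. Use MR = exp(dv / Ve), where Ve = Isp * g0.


Ve = 317 * 9.81 = 3109.77 m/s
MR = exp(4513 / 3109.77) = 4.268

4.268


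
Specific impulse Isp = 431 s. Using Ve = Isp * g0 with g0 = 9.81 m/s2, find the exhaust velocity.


Ve = Isp * g0 = 431 * 9.81 = 4228.1 m/s

4228.1 m/s


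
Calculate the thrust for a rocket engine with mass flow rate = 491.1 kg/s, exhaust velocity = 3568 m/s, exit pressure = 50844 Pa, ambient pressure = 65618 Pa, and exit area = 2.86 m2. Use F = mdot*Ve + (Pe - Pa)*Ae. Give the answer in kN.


F = 491.1 * 3568 + (50844 - 65618) * 2.86 = 1.7100e+06 N = 1710.0 kN

1710.0 kN


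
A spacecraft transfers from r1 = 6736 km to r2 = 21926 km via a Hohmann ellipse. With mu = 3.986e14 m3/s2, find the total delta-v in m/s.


V1 = sqrt(mu/r1) = 7692.5 m/s
dV1 = V1*(sqrt(2*r2/(r1+r2)) - 1) = 1822.5 m/s
V2 = sqrt(mu/r2) = 4263.72 m/s
dV2 = V2*(1 - sqrt(2*r1/(r1+r2))) = 1340.57 m/s
Total dV = 3163 m/s

3163 m/s


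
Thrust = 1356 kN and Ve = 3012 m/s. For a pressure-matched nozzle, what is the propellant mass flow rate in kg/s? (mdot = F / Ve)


mdot = F / Ve = 1356000 / 3012 = 450.2 kg/s

450.2 kg/s


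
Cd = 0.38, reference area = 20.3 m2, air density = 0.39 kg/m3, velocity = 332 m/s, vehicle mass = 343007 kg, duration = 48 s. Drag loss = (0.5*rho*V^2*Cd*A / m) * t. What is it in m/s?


D = 0.5 * 0.39 * 332^2 * 0.38 * 20.3 = 165802.25 N
a = 165802.25 / 343007 = 0.4834 m/s2
dV = 0.4834 * 48 = 23.2 m/s

23.2 m/s


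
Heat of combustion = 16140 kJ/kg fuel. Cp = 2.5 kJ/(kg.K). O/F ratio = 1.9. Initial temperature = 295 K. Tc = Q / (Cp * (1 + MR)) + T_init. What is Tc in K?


Tc = 16140 / (2.5 * (1 + 1.9)) + 295 = 2521 K

2521 K


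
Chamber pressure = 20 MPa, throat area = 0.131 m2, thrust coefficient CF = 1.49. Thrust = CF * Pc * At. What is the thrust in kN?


F = 1.49 * 20e6 * 0.131 = 3.9038e+06 N = 3903.8 kN

3903.8 kN


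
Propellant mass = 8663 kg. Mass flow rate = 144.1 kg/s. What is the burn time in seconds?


tb = 8663 / 144.1 = 60.1 s

60.1 s


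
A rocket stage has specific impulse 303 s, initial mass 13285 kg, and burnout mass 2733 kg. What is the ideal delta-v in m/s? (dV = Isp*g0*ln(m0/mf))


Ve = 303 * 9.81 = 2972.43 m/s
dV = 2972.43 * ln(13285/2733) = 4700 m/s

4700 m/s


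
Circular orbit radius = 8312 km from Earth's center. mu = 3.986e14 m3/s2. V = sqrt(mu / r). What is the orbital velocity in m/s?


V = sqrt(3.986e14 / 8312000) = 6925 m/s

6925 m/s


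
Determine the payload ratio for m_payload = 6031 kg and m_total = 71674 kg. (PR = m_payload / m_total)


PR = 6031 / 71674 = 0.0841

0.0841


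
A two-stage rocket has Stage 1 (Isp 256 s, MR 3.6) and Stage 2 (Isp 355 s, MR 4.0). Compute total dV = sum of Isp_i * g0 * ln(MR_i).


dV1 = 256 * 9.81 * ln(3.6) = 3216.9 m/s
dV2 = 355 * 9.81 * ln(4.0) = 4827.8 m/s
Total dV = 3216.9 + 4827.8 = 8044.7 m/s ~ 8045 m/s

8045 m/s


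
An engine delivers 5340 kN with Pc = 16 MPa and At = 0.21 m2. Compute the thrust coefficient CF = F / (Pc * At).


CF = 5340000 / (16e6 * 0.21) = 1.59

1.59


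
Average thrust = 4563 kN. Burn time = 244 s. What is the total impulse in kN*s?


It = 4563 * 244 = 1113372 kN*s

1113372 kN*s


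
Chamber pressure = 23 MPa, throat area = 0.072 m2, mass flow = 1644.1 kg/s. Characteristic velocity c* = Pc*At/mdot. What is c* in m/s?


c* = 23e6 * 0.072 / 1644.1 = 1007 m/s

1007 m/s


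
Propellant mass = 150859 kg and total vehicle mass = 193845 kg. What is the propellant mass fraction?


PMF = 150859 / 193845 = 0.778

0.778


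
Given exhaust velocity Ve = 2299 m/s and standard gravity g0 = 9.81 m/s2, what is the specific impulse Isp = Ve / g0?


Isp = Ve / g0 = 2299 / 9.81 = 234.4 s

234.4 s


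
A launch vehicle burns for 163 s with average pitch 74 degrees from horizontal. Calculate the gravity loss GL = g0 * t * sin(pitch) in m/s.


GL = 9.81 * 163 * sin(74 deg) = 1537 m/s

1537 m/s


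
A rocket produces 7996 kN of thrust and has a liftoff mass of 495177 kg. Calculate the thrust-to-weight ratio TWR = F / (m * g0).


TWR = 7996000 / (495177 * 9.81) = 1.65

1.65


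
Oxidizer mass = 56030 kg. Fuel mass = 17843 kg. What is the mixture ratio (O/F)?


MR = 56030 / 17843 = 3.14

3.14


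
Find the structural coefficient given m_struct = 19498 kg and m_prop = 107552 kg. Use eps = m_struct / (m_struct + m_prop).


eps = 19498 / (19498 + 107552) = 0.1535

0.1535


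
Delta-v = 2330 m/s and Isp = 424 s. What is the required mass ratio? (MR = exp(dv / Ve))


Ve = 424 * 9.81 = 4159.44 m/s
MR = exp(2330 / 4159.44) = 1.751

1.751


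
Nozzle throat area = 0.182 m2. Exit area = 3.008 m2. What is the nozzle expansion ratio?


AR = 3.008 / 0.182 = 16.5

16.5


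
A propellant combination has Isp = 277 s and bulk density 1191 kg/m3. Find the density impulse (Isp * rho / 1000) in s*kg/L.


rho*Isp = 277 * 1191 / 1000 = 330 s*kg/L

330 s*kg/L


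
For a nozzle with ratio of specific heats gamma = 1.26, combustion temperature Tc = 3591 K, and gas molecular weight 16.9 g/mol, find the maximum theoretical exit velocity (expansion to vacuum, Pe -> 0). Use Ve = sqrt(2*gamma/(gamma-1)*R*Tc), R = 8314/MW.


R = 8314 / 16.9 = 491.95 J/(kg.K)
Ve = sqrt(2 * 1.26 / (1.26 - 1) * 491.95 * 3591) = 4138 m/s

4138 m/s


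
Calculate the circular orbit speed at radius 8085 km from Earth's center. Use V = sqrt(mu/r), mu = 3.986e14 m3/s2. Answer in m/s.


V = sqrt(3.986e14 / 8085000) = 7021 m/s

7021 m/s


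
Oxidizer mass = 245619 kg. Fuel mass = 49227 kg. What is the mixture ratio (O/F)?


MR = 245619 / 49227 = 4.99

4.99


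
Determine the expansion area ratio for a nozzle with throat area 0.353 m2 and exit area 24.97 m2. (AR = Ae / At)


AR = 24.97 / 0.353 = 70.7

70.7


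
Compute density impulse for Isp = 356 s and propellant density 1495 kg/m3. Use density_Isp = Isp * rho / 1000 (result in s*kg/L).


rho*Isp = 356 * 1495 / 1000 = 532 s*kg/L

532 s*kg/L


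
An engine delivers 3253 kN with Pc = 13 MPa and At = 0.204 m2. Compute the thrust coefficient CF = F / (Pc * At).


CF = 3253000 / (13e6 * 0.204) = 1.23

1.23


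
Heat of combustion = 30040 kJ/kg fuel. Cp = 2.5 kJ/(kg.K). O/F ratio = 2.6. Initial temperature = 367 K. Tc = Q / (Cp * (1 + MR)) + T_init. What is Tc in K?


Tc = 30040 / (2.5 * (1 + 2.6)) + 367 = 3705 K

3705 K


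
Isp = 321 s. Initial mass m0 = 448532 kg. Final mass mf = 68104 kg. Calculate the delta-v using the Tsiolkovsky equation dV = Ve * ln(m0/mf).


Ve = 321 * 9.81 = 3149.01 m/s
dV = 3149.01 * ln(448532/68104) = 5936 m/s

5936 m/s


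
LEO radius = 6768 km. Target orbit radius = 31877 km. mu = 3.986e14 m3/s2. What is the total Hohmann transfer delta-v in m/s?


V1 = sqrt(mu/r1) = 7674.29 m/s
dV1 = V1*(sqrt(2*r2/(r1+r2)) - 1) = 2182.72 m/s
V2 = sqrt(mu/r2) = 3536.14 m/s
dV2 = V2*(1 - sqrt(2*r1/(r1+r2))) = 1443.34 m/s
Total dV = 3626 m/s

3626 m/s


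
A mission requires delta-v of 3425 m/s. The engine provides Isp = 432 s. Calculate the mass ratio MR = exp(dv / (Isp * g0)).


Ve = 432 * 9.81 = 4237.92 m/s
MR = exp(3425 / 4237.92) = 2.244

2.244


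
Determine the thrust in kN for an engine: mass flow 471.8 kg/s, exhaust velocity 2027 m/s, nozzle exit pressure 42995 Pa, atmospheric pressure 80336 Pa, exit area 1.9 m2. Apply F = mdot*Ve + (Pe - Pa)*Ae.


F = 471.8 * 2027 + (42995 - 80336) * 1.9 = 885391.0 N = 885.4 kN

885.4 kN


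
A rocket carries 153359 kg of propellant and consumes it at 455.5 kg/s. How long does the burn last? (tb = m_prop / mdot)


tb = 153359 / 455.5 = 336.7 s

336.7 s


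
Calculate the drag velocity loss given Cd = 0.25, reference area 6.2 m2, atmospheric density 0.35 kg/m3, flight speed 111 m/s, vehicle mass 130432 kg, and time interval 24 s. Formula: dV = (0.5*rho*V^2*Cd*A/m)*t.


D = 0.5 * 0.35 * 111^2 * 0.25 * 6.2 = 3342.07 N
a = 3342.07 / 130432 = 0.0256 m/s2
dV = 0.0256 * 24 = 0.6 m/s

0.6 m/s


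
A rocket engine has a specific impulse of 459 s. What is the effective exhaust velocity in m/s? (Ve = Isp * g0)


Ve = Isp * g0 = 459 * 9.81 = 4502.8 m/s

4502.8 m/s


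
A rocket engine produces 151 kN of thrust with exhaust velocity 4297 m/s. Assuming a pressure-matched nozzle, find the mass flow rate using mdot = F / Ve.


mdot = F / Ve = 151000 / 4297 = 35.1 kg/s

35.1 kg/s


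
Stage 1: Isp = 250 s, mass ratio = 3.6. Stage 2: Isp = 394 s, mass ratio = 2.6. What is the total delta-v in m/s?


dV1 = 250 * 9.81 * ln(3.6) = 3141.5 m/s
dV2 = 394 * 9.81 * ln(2.6) = 3693.2 m/s
Total dV = 3141.5 + 3693.2 = 6834.7 m/s ~ 6835 m/s

6835 m/s


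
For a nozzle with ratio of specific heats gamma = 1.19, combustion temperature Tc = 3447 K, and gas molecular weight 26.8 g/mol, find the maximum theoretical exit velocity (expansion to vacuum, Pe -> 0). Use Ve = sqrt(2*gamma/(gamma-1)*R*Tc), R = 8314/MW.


R = 8314 / 26.8 = 310.22 J/(kg.K)
Ve = sqrt(2 * 1.19 / (1.19 - 1) * 310.22 * 3447) = 3660 m/s

3660 m/s


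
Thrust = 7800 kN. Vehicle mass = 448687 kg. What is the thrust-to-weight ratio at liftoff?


TWR = 7800000 / (448687 * 9.81) = 1.77

1.77


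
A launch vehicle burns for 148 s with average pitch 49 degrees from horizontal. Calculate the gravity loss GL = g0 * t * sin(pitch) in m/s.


GL = 9.81 * 148 * sin(49 deg) = 1096 m/s

1096 m/s


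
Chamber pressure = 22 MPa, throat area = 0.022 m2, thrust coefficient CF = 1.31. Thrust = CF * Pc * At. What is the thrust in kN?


F = 1.31 * 22e6 * 0.022 = 634040.0 N = 634.0 kN

634.0 kN


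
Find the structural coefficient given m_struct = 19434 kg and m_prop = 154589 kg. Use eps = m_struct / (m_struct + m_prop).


eps = 19434 / (19434 + 154589) = 0.1117

0.1117


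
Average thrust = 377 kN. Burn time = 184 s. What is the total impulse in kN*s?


It = 377 * 184 = 69368 kN*s

69368 kN*s


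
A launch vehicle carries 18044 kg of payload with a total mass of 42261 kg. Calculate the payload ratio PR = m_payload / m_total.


PR = 18044 / 42261 = 0.427

0.427


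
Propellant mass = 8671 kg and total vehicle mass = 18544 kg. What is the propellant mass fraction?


PMF = 8671 / 18544 = 0.468

0.468


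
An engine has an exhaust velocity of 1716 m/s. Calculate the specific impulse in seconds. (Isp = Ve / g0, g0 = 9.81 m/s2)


Isp = Ve / g0 = 1716 / 9.81 = 174.9 s

174.9 s


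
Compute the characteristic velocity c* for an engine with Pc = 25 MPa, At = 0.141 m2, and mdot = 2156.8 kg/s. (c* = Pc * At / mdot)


c* = 25e6 * 0.141 / 2156.8 = 1634 m/s

1634 m/s


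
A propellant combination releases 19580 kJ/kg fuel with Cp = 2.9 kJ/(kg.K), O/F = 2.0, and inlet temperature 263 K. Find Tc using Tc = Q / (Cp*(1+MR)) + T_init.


Tc = 19580 / (2.9 * (1 + 2.0)) + 263 = 2514 K

2514 K


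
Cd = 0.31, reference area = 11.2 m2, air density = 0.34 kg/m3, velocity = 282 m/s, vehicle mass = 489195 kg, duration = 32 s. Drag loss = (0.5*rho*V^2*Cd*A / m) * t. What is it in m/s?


D = 0.5 * 0.34 * 282^2 * 0.31 * 11.2 = 46938.25 N
a = 46938.25 / 489195 = 0.0959 m/s2
dV = 0.0959 * 32 = 3.1 m/s

3.1 m/s


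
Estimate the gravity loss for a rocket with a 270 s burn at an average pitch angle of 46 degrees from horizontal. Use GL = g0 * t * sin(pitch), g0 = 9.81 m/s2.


GL = 9.81 * 270 * sin(46 deg) = 1905 m/s

1905 m/s


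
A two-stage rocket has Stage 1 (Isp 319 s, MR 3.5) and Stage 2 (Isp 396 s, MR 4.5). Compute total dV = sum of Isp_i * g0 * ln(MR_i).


dV1 = 319 * 9.81 * ln(3.5) = 3920.4 m/s
dV2 = 396 * 9.81 * ln(4.5) = 5843.0 m/s
Total dV = 3920.4 + 5843.0 = 9763.4 m/s ~ 9763 m/s

9763 m/s


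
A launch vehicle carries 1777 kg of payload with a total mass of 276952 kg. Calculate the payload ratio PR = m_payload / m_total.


PR = 1777 / 276952 = 0.0064

0.0064


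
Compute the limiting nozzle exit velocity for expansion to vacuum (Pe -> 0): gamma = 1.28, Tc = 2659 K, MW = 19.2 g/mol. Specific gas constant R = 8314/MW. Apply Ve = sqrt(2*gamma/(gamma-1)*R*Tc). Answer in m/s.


R = 8314 / 19.2 = 433.02 J/(kg.K)
Ve = sqrt(2 * 1.28 / (1.28 - 1) * 433.02 * 2659) = 3245 m/s

3245 m/s
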